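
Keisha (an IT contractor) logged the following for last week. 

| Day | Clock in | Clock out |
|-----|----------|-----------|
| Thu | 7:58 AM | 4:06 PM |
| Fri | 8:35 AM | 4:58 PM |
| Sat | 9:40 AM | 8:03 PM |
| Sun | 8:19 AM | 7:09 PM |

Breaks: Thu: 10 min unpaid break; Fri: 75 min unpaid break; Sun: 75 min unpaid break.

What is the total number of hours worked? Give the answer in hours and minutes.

35 h 4 min

Thu: 7:58 AM–4:06 PM = 8 h 8 min; less 10 min break → 7 h 58 min
Fri: 8:35 AM–4:58 PM = 8 h 23 min; less 75 min break → 7 h 8 min
Sat: 9:40 AM–8:03 PM = 10 h 23 min
Sun: 8:19 AM–7:09 PM = 10 h 50 min; less 75 min break → 9 h 35 min
Total: 7 h 58 min + 7 h 8 min + 10 h 23 min + 9 h 35 min = 35 h 4 min.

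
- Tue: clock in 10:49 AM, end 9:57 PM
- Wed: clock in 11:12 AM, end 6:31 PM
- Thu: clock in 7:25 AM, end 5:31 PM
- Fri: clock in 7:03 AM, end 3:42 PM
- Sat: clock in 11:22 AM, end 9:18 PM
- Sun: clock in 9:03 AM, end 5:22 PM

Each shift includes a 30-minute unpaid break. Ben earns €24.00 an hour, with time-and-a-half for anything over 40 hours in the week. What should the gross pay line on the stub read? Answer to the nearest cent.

€1408.20

Tue: 10:49 AM–9:57 PM = 11 h 8 min; less 30 min break → 10 h 38 min
Wed: 11:12 AM–6:31 PM = 7 h 19 min; less 30 min break → 6 h 49 min
Thu: 7:25 AM–5:31 PM = 10 h 6 min; less 30 min break → 9 h 36 min
Fri: 7:03 AM–3:42 PM = 8 h 39 min; less 30 min break → 8 h 9 min
Sat: 11:22 AM–9:18 PM = 9 h 56 min; less 30 min break → 9 h 26 min
Sun: 9:03 AM–5:22 PM = 8 h 19 min; less 30 min break → 7 h 49 min
Total worked: 52 h 27 min = 3147 min.
Regular 40 h 0 min = 2400 min at €24.00/h; overtime 12 h 27 min = 747 min at €36.00/h.
Pay = (2400 × €24.00 + 747 × €36.00) ÷ 60 = €1408.20.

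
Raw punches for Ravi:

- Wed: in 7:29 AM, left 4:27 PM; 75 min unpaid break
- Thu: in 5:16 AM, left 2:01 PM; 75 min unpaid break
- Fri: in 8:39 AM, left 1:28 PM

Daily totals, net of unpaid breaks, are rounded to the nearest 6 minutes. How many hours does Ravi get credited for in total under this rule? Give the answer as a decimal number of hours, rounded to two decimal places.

Wed: 7:29 AM–4:27 PM = 8 h 58 min − 75 min = 7 h 43 min → rounds to 7 h 42 min
Thu: 5:16 AM–2:01 PM = 8 h 45 min − 75 min = 7 h 30 min → rounds to 7 h 30 min
Fri: 8:39 AM–1:28 PM = 4 h 49 min → rounds to 4 h 48 min
Total credited: 20 h 0 min.

20.00 hours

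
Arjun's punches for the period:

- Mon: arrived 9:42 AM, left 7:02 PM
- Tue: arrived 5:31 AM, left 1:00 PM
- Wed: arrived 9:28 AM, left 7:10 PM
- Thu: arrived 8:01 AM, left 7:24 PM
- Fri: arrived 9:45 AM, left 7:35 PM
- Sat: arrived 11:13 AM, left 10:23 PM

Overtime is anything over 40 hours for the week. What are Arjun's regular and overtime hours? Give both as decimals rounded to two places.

Regular 40.00 hours, overtime 18.90 hours

Mon: 9:42 AM–7:02 PM = 9 h 20 min
Tue: 5:31 AM–1:00 PM = 7 h 29 min
Wed: 9:28 AM–7:10 PM = 9 h 42 min
Thu: 8:01 AM–7:24 PM = 11 h 23 min
Fri: 9:45 AM–7:35 PM = 9 h 50 min
Sat: 11:13 AM–10:23 PM = 11 h 10 min
Total worked: 58 h 54 min = 58.90 h.
Threshold 40 h → overtime 18 h 54 min, regular 40 h 0 min.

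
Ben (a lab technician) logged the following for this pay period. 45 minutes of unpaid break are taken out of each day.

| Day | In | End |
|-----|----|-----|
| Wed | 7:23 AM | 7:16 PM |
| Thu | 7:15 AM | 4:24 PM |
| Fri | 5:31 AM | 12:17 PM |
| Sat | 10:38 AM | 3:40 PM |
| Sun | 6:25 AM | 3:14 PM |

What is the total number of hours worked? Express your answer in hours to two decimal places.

37.90 hours

Wed: 7:23 AM–7:16 PM = 11 h 53 min; less 45 min break → 11 h 8 min
Thu: 7:15 AM–4:24 PM = 9 h 9 min; less 45 min break → 8 h 24 min
Fri: 5:31 AM–12:17 PM = 6 h 46 min; less 45 min break → 6 h 1 min
Sat: 10:38 AM–3:40 PM = 5 h 2 min; less 45 min break → 4 h 17 min
Sun: 6:25 AM–3:14 PM = 8 h 49 min; less 45 min break → 8 h 4 min
Total: 11 h 8 min + 8 h 24 min + 6 h 1 min + 4 h 17 min + 8 h 4 min = 37 h 54 min.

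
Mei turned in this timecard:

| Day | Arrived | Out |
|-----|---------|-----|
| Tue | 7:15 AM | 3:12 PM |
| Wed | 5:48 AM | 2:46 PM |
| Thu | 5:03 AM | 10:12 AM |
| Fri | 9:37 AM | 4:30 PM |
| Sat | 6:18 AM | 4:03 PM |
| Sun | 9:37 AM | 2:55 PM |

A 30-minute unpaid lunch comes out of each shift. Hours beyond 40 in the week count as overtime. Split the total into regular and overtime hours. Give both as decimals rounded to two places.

Tue: 7:15 AM–3:12 PM = 7 h 57 min; less 30 min break → 7 h 27 min
Wed: 5:48 AM–2:46 PM = 8 h 58 min; less 30 min break → 8 h 28 min
Thu: 5:03 AM–10:12 AM = 5 h 9 min; less 30 min break → 4 h 39 min
Fri: 9:37 AM–4:30 PM = 6 h 53 min; less 30 min break → 6 h 23 min
Sat: 6:18 AM–4:03 PM = 9 h 45 min; less 30 min break → 9 h 15 min
Sun: 9:37 AM–2:55 PM = 5 h 18 min; less 30 min break → 4 h 48 min
Total worked: 41 h 0 min = 41.00 h.
Threshold 40 h → overtime 1 h 0 min, regular 40 h 0 min.

Regular 40.00 hours, overtime 1.00 hours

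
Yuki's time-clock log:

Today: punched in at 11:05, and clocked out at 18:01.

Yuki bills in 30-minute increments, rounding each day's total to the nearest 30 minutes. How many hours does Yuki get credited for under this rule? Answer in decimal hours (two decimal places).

7.00 hours

Today: 11:05–18:01 = 6 h 56 min → rounds to 7 h 0 min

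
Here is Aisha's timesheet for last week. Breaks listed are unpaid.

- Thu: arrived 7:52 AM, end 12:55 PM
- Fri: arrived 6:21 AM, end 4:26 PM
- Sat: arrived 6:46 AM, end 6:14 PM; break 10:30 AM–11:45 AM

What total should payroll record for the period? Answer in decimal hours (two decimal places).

25.35 hours

Thu: 7:52 AM–12:55 PM = 5 h 3 min
Fri: 6:21 AM–4:26 PM = 10 h 5 min
Sat: 6:46 AM–6:14 PM = 11 h 28 min; less 75 min break → 10 h 13 min
Total: 5 h 3 min + 10 h 5 min + 10 h 13 min = 25 h 21 min.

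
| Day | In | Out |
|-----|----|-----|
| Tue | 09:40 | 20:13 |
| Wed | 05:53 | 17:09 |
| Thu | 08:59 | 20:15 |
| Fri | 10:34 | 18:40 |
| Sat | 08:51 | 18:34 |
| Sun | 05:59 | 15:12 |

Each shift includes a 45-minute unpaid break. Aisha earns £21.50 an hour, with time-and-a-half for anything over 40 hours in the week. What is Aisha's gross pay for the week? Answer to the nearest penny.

Tue: 09:40–20:13 = 10 h 33 min; less 45 min break → 9 h 48 min
Wed: 05:53–17:09 = 11 h 16 min; less 45 min break → 10 h 31 min
Thu: 08:59–20:15 = 11 h 16 min; less 45 min break → 10 h 31 min
Fri: 10:34–18:40 = 8 h 6 min; less 45 min break → 7 h 21 min
Sat: 08:51–18:34 = 9 h 43 min; less 45 min break → 8 h 58 min
Sun: 05:59–15:12 = 9 h 13 min; less 45 min break → 8 h 28 min
Total worked: 55 h 37 min = 3337 min.
Regular 40 h 0 min = 2400 min at £21.50/h; overtime 15 h 37 min = 937 min at £32.25/h.
Pay = (2400 × £21.50 + 937 × £32.25) ÷ 60 = £1363.64.

£1363.64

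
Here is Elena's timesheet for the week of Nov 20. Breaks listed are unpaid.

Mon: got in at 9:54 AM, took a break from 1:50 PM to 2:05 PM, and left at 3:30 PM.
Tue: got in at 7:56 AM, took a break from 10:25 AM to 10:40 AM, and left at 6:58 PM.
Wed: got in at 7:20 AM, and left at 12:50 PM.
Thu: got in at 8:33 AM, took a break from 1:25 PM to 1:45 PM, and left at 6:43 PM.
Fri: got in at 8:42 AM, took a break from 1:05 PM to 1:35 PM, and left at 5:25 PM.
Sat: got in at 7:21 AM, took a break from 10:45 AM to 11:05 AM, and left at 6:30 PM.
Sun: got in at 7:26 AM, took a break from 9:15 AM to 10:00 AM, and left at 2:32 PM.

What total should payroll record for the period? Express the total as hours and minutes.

56 h 51 min

Mon: 9:54 AM–3:30 PM = 5 h 36 min; less 15 min break → 5 h 21 min
Tue: 7:56 AM–6:58 PM = 11 h 2 min; less 15 min break → 10 h 47 min
Wed: 7:20 AM–12:50 PM = 5 h 30 min
Thu: 8:33 AM–6:43 PM = 10 h 10 min; less 20 min break → 9 h 50 min
Fri: 8:42 AM–5:25 PM = 8 h 43 min; less 30 min break → 8 h 13 min
Sat: 7:21 AM–6:30 PM = 11 h 9 min; less 20 min break → 10 h 49 min
Sun: 7:26 AM–2:32 PM = 7 h 6 min; less 45 min break → 6 h 21 min
Total: 5 h 21 min + 10 h 47 min + 5 h 30 min + 9 h 50 min + 8 h 13 min + 10 h 49 min + 6 h 21 min = 56 h 51 min.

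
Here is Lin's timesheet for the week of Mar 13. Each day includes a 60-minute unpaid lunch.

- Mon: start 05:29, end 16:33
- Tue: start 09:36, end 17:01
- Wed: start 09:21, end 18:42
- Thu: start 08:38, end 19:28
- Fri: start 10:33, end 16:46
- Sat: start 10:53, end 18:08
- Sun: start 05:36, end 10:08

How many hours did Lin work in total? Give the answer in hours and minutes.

49 h 40 min

Mon: 05:29–16:33 = 11 h 4 min; less 60 min break → 10 h 4 min
Tue: 09:36–17:01 = 7 h 25 min; less 60 min break → 6 h 25 min
Wed: 09:21–18:42 = 9 h 21 min; less 60 min break → 8 h 21 min
Thu: 08:38–19:28 = 10 h 50 min; less 60 min break → 9 h 50 min
Fri: 10:33–16:46 = 6 h 13 min; less 60 min break → 5 h 13 min
Sat: 10:53–18:08 = 7 h 15 min; less 60 min break → 6 h 15 min
Sun: 05:36–10:08 = 4 h 32 min; less 60 min break → 3 h 32 min
Total: 10 h 4 min + 6 h 25 min + 8 h 21 min + 9 h 50 min + 5 h 13 min + 6 h 15 min + 3 h 32 min = 49 h 40 min.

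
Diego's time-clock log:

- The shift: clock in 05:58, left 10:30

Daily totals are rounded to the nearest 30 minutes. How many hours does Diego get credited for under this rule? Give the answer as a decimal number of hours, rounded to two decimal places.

4.50 hours

The shift: 05:58–10:30 = 4 h 32 min → rounds to 4 h 30 min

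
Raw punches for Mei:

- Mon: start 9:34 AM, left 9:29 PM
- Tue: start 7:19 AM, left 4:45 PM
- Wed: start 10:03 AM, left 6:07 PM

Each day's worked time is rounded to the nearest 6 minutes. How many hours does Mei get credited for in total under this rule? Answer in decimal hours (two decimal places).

Mon: 9:34 AM–9:29 PM = 11 h 55 min → rounds to 11 h 54 min
Tue: 7:19 AM–4:45 PM = 9 h 26 min → rounds to 9 h 24 min
Wed: 10:03 AM–6:07 PM = 8 h 4 min → rounds to 8 h 6 min
Total credited: 29 h 24 min.

29.40 hours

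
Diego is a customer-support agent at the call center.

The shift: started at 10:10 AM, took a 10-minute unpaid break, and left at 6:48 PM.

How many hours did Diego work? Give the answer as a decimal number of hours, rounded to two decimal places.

The shift: 10:10 AM–6:48 PM = 8 h 38 min; less 10 min break → 8 h 28 min

8.47 hours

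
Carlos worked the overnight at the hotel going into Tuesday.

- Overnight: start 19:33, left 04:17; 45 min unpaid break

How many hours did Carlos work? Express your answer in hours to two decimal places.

7.98 hours

Overnight: 19:33 → midnight = 4 h 27 min; midnight → 04:17 = 4 h 17 min; span 8 h 44 min; less 45 min break → 7 h 59 min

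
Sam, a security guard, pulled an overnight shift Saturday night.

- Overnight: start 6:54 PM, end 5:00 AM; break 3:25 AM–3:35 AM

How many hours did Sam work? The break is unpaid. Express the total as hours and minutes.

Overnight: 6:54 PM → midnight = 5 h 6 min; midnight → 5:00 AM = 5 h 0 min; span 10 h 6 min; less 10 min break → 9 h 56 min

9 h 56 min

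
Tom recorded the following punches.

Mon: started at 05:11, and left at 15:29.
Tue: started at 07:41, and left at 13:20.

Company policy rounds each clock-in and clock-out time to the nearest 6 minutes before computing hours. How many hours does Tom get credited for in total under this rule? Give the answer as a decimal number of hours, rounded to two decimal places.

15.90 hours

Mon: in 05:11→05:12, out 15:29→15:30; 10 h 18 min
Tue: in 07:41→07:42, out 13:20→13:18; 5 h 36 min
Total credited: 15 h 54 min.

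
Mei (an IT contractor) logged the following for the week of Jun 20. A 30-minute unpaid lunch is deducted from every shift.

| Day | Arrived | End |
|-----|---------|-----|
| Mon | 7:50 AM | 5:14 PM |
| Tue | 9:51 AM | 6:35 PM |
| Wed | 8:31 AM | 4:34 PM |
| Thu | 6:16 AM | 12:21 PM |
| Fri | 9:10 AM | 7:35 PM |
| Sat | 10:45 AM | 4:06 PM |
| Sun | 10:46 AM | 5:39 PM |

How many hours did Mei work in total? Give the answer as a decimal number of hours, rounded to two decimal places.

51.42 hours

Mon: 7:50 AM–5:14 PM = 9 h 24 min; less 30 min break → 8 h 54 min
Tue: 9:51 AM–6:35 PM = 8 h 44 min; less 30 min break → 8 h 14 min
Wed: 8:31 AM–4:34 PM = 8 h 3 min; less 30 min break → 7 h 33 min
Thu: 6:16 AM–12:21 PM = 6 h 5 min; less 30 min break → 5 h 35 min
Fri: 9:10 AM–7:35 PM = 10 h 25 min; less 30 min break → 9 h 55 min
Sat: 10:45 AM–4:06 PM = 5 h 21 min; less 30 min break → 4 h 51 min
Sun: 10:46 AM–5:39 PM = 6 h 53 min; less 30 min break → 6 h 23 min
Total: 8 h 54 min + 8 h 14 min + 7 h 33 min + 5 h 35 min + 9 h 55 min + 4 h 51 min + 6 h 23 min = 51 h 25 min.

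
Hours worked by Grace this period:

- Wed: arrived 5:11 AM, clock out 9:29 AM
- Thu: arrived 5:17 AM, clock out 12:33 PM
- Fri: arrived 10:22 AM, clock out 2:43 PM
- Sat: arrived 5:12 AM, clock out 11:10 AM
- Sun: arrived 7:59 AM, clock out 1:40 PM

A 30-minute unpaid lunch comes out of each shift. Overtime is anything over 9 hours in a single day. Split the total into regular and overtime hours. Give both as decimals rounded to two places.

Wed: 5:11 AM–9:29 AM = 4 h 18 min; less 30 min break → 3 h 48 min
Thu: 5:17 AM–12:33 PM = 7 h 16 min; less 30 min break → 6 h 46 min
Fri: 10:22 AM–2:43 PM = 4 h 21 min; less 30 min break → 3 h 51 min
Sat: 5:12 AM–11:10 AM = 5 h 58 min; less 30 min break → 5 h 28 min
Sun: 7:59 AM–1:40 PM = 5 h 41 min; less 30 min break → 5 h 11 min
Wed reg 3 h 48 min / OT 0 h 0 min; Thu reg 6 h 46 min / OT 0 h 0 min; Fri reg 3 h 51 min / OT 0 h 0 min; Sat reg 5 h 28 min / OT 0 h 0 min; Sun reg 5 h 11 min / OT 0 h 0 min.
Totals: regular 25 h 4 min, overtime 0 h 0 min.

Regular 25.07 hours, overtime 0.00 hours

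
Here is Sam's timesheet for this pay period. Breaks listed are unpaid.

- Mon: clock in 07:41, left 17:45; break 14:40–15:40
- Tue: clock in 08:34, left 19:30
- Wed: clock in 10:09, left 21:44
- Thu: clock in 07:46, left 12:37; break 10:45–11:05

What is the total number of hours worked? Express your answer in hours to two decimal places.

36.10 hours

Mon: 07:41–17:45 = 10 h 4 min; less 60 min break → 9 h 4 min
Tue: 08:34–19:30 = 10 h 56 min
Wed: 10:09–21:44 = 11 h 35 min
Thu: 07:46–12:37 = 4 h 51 min; less 20 min break → 4 h 31 min
Total: 9 h 4 min + 10 h 56 min + 11 h 35 min + 4 h 31 min = 36 h 6 min.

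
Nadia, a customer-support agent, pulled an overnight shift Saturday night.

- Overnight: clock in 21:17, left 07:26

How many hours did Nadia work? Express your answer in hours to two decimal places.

10.15 hours

Overnight: 21:17 → midnight = 2 h 43 min; midnight → 07:26 = 7 h 26 min; span 10 h 9 min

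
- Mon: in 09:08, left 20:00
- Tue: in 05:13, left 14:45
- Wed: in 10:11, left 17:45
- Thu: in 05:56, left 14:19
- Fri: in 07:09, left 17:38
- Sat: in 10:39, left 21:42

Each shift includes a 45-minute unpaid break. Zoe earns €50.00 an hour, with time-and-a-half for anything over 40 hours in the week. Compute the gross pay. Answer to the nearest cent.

€3003.75

Mon: 09:08–20:00 = 10 h 52 min; less 45 min break → 10 h 7 min
Tue: 05:13–14:45 = 9 h 32 min; less 45 min break → 8 h 47 min
Wed: 10:11–17:45 = 7 h 34 min; less 45 min break → 6 h 49 min
Thu: 05:56–14:19 = 8 h 23 min; less 45 min break → 7 h 38 min
Fri: 07:09–17:38 = 10 h 29 min; less 45 min break → 9 h 44 min
Sat: 10:39–21:42 = 11 h 3 min; less 45 min break → 10 h 18 min
Total worked: 53 h 23 min = 3203 min.
Regular 40 h 0 min = 2400 min at €50.00/h; overtime 13 h 23 min = 803 min at €75.00/h.
Pay = (2400 × €50.00 + 803 × €75.00) ÷ 60 = €3003.75.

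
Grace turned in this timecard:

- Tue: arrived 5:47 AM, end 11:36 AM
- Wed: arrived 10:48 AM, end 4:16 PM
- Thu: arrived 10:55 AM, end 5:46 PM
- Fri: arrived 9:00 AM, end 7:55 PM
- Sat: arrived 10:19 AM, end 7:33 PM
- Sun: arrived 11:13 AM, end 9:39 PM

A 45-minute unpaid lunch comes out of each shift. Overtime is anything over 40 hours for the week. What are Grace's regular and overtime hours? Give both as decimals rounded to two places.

Regular 40.00 hours, overtime 4.22 hours

Tue: 5:47 AM–11:36 AM = 5 h 49 min; less 45 min break → 5 h 4 min
Wed: 10:48 AM–4:16 PM = 5 h 28 min; less 45 min break → 4 h 43 min
Thu: 10:55 AM–5:46 PM = 6 h 51 min; less 45 min break → 6 h 6 min
Fri: 9:00 AM–7:55 PM = 10 h 55 min; less 45 min break → 10 h 10 min
Sat: 10:19 AM–7:33 PM = 9 h 14 min; less 45 min break → 8 h 29 min
Sun: 11:13 AM–9:39 PM = 10 h 26 min; less 45 min break → 9 h 41 min
Total worked: 44 h 13 min = 44.22 h.
Threshold 40 h → overtime 4 h 13 min, regular 40 h 0 min.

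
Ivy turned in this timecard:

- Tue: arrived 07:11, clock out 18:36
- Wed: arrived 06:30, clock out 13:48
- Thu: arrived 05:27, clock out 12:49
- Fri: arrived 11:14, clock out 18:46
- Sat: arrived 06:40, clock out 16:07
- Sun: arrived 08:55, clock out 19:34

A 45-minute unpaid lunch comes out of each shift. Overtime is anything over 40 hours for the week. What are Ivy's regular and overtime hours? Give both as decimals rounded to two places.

Tue: 07:11–18:36 = 11 h 25 min; less 45 min break → 10 h 40 min
Wed: 06:30–13:48 = 7 h 18 min; less 45 min break → 6 h 33 min
Thu: 05:27–12:49 = 7 h 22 min; less 45 min break → 6 h 37 min
Fri: 11:14–18:46 = 7 h 32 min; less 45 min break → 6 h 47 min
Sat: 06:40–16:07 = 9 h 27 min; less 45 min break → 8 h 42 min
Sun: 08:55–19:34 = 10 h 39 min; less 45 min break → 9 h 54 min
Total worked: 49 h 13 min = 49.22 h.
Threshold 40 h → overtime 9 h 13 min, regular 40 h 0 min.

Regular 40.00 hours, overtime 9.22 hours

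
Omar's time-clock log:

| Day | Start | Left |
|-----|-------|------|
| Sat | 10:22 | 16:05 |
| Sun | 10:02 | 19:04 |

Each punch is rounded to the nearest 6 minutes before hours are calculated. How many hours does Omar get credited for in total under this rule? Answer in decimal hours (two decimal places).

14.80 hours

Sat: in 10:22→10:24, out 16:05→16:06; 5 h 42 min
Sun: in 10:02→10:00, out 19:04→19:06; 9 h 6 min
Total credited: 14 h 48 min.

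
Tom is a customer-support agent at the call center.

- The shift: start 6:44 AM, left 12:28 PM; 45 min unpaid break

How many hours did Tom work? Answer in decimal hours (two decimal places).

The shift: 6:44 AM–12:28 PM = 5 h 44 min; less 45 min break → 4 h 59 min

4.98 hours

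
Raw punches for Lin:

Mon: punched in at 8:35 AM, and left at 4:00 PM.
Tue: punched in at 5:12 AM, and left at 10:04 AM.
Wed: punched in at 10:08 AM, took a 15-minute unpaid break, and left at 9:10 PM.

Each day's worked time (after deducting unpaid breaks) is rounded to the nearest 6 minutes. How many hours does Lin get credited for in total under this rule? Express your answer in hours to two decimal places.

23.10 hours

Mon: 8:35 AM–4:00 PM = 7 h 25 min → rounds to 7 h 24 min
Tue: 5:12 AM–10:04 AM = 4 h 52 min → rounds to 4 h 54 min
Wed: 10:08 AM–9:10 PM = 11 h 2 min − 15 min = 10 h 47 min → rounds to 10 h 48 min
Total credited: 23 h 6 min.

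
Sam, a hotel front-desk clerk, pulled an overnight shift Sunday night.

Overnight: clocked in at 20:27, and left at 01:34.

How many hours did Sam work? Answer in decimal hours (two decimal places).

5.12 hours

Overnight: 20:27 → midnight = 3 h 33 min; midnight → 01:34 = 1 h 34 min; span 5 h 7 min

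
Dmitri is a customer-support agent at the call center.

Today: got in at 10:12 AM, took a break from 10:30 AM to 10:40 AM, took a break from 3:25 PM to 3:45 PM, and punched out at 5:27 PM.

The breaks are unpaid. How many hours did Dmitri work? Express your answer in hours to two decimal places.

6.75 hours

Today: 10:12 AM–5:27 PM = 7 h 15 min; less 30 min break → 6 h 45 min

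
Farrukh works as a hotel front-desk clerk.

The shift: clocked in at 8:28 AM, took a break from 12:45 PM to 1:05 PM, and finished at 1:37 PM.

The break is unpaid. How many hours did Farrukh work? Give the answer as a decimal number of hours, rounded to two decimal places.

4.82 hours

The shift: 8:28 AM–1:37 PM = 5 h 9 min; less 20 min break → 4 h 49 min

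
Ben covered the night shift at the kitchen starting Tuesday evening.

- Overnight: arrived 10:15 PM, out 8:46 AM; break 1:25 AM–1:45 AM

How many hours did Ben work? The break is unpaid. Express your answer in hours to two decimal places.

Overnight: 10:15 PM → midnight = 1 h 45 min; midnight → 8:46 AM = 8 h 46 min; span 10 h 31 min; less 20 min break → 10 h 11 min

10.18 hours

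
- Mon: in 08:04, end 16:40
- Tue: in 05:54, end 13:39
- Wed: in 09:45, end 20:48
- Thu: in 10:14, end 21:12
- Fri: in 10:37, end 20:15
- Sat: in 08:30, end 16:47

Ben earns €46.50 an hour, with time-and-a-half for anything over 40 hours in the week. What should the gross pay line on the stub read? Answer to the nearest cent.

Mon: 08:04–16:40 = 8 h 36 min
Tue: 05:54–13:39 = 7 h 45 min
Wed: 09:45–20:48 = 11 h 3 min
Thu: 10:14–21:12 = 10 h 58 min
Fri: 10:37–20:15 = 9 h 38 min
Sat: 08:30–16:47 = 8 h 17 min
Total worked: 56 h 17 min = 3377 min.
Regular 40 h 0 min = 2400 min at €46.50/h; overtime 16 h 17 min = 977 min at €69.75/h.
Pay = (2400 × €46.50 + 977 × €69.75) ÷ 60 = €2995.76.

€2995.76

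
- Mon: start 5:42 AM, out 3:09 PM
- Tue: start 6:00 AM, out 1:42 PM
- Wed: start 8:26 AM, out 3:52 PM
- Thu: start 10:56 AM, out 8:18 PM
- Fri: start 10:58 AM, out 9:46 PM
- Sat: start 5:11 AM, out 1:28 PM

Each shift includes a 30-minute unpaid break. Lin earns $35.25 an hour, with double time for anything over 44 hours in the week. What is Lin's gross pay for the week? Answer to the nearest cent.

$1976.35

Mon: 5:42 AM–3:09 PM = 9 h 27 min; less 30 min break → 8 h 57 min
Tue: 6:00 AM–1:42 PM = 7 h 42 min; less 30 min break → 7 h 12 min
Wed: 8:26 AM–3:52 PM = 7 h 26 min; less 30 min break → 6 h 56 min
Thu: 10:56 AM–8:18 PM = 9 h 22 min; less 30 min break → 8 h 52 min
Fri: 10:58 AM–9:46 PM = 10 h 48 min; less 30 min break → 10 h 18 min
Sat: 5:11 AM–1:28 PM = 8 h 17 min; less 30 min break → 7 h 47 min
Total worked: 50 h 2 min = 3002 min.
Regular 44 h 0 min = 2640 min at $35.25/h; overtime 6 h 2 min = 362 min at $70.50/h.
Pay = (2640 × $35.25 + 362 × $70.50) ÷ 60 = $1976.35.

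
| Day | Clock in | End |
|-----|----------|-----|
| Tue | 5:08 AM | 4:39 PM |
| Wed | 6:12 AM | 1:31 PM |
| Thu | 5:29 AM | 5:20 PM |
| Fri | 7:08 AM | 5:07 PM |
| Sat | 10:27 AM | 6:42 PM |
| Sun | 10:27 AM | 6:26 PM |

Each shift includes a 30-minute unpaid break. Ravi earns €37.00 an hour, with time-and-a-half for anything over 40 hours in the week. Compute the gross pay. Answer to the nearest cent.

Tue: 5:08 AM–4:39 PM = 11 h 31 min; less 30 min break → 11 h 1 min
Wed: 6:12 AM–1:31 PM = 7 h 19 min; less 30 min break → 6 h 49 min
Thu: 5:29 AM–5:20 PM = 11 h 51 min; less 30 min break → 11 h 21 min
Fri: 7:08 AM–5:07 PM = 9 h 59 min; less 30 min break → 9 h 29 min
Sat: 10:27 AM–6:42 PM = 8 h 15 min; less 30 min break → 7 h 45 min
Sun: 10:27 AM–6:26 PM = 7 h 59 min; less 30 min break → 7 h 29 min
Total worked: 53 h 54 min = 3234 min.
Regular 40 h 0 min = 2400 min at €37.00/h; overtime 13 h 54 min = 834 min at €55.50/h.
Pay = (2400 × €37.00 + 834 × €55.50) ÷ 60 = €2251.45.

€2251.45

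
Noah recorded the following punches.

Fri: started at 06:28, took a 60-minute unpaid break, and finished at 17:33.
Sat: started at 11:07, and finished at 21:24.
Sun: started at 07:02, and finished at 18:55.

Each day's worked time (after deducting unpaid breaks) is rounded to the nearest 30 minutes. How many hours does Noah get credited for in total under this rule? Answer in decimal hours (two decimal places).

Fri: 06:28–17:33 = 11 h 5 min − 60 min = 10 h 5 min → rounds to 10 h 0 min
Sat: 11:07–21:24 = 10 h 17 min → rounds to 10 h 30 min
Sun: 07:02–18:55 = 11 h 53 min → rounds to 12 h 0 min
Total credited: 32 h 30 min.

32.50 hours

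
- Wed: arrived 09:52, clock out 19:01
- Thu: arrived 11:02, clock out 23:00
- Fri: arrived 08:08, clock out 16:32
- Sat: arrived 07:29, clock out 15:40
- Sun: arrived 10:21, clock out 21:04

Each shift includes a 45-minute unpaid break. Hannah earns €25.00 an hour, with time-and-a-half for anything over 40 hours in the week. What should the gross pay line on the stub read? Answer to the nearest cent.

€1175.00

Wed: 09:52–19:01 = 9 h 9 min; less 45 min break → 8 h 24 min
Thu: 11:02–23:00 = 11 h 58 min; less 45 min break → 11 h 13 min
Fri: 08:08–16:32 = 8 h 24 min; less 45 min break → 7 h 39 min
Sat: 07:29–15:40 = 8 h 11 min; less 45 min break → 7 h 26 min
Sun: 10:21–21:04 = 10 h 43 min; less 45 min break → 9 h 58 min
Total worked: 44 h 40 min = 2680 min.
Regular 40 h 0 min = 2400 min at €25.00/h; overtime 4 h 40 min = 280 min at €37.50/h.
Pay = (2400 × €25.00 + 280 × €37.50) ÷ 60 = €1175.00.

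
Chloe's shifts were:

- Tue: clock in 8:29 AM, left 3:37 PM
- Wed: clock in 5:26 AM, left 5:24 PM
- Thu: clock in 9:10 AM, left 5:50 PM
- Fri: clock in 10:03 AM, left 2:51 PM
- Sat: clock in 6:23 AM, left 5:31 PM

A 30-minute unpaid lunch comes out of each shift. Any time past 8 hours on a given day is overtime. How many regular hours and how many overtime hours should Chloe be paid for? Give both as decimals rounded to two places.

Tue: 8:29 AM–3:37 PM = 7 h 8 min; less 30 min break → 6 h 38 min
Wed: 5:26 AM–5:24 PM = 11 h 58 min; less 30 min break → 11 h 28 min
Thu: 9:10 AM–5:50 PM = 8 h 40 min; less 30 min break → 8 h 10 min
Fri: 10:03 AM–2:51 PM = 4 h 48 min; less 30 min break → 4 h 18 min
Sat: 6:23 AM–5:31 PM = 11 h 8 min; less 30 min break → 10 h 38 min
Tue reg 6 h 38 min / OT 0 h 0 min; Wed reg 8 h 0 min / OT 3 h 28 min; Thu reg 8 h 0 min / OT 0 h 10 min; Fri reg 4 h 18 min / OT 0 h 0 min; Sat reg 8 h 0 min / OT 2 h 38 min.
Totals: regular 34 h 56 min, overtime 6 h 16 min.

Regular 34.93 hours, overtime 6.27 hours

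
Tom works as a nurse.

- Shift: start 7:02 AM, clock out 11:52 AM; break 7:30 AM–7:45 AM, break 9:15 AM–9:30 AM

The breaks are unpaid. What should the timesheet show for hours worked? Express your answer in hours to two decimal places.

Shift: 7:02 AM–11:52 AM = 4 h 50 min; less 30 min break → 4 h 20 min

4.33 hours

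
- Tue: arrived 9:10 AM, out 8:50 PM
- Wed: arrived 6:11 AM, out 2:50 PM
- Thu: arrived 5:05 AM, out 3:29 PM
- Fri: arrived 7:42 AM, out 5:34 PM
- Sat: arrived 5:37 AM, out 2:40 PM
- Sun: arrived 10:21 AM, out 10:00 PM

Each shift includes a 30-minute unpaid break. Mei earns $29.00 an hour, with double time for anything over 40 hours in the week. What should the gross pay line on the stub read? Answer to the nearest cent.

Tue: 9:10 AM–8:50 PM = 11 h 40 min; less 30 min break → 11 h 10 min
Wed: 6:11 AM–2:50 PM = 8 h 39 min; less 30 min break → 8 h 9 min
Thu: 5:05 AM–3:29 PM = 10 h 24 min; less 30 min break → 9 h 54 min
Fri: 7:42 AM–5:34 PM = 9 h 52 min; less 30 min break → 9 h 22 min
Sat: 5:37 AM–2:40 PM = 9 h 3 min; less 30 min break → 8 h 33 min
Sun: 10:21 AM–10:00 PM = 11 h 39 min; less 30 min break → 11 h 9 min
Total worked: 58 h 17 min = 3497 min.
Regular 40 h 0 min = 2400 min at $29.00/h; overtime 18 h 17 min = 1097 min at $58.00/h.
Pay = (2400 × $29.00 + 1097 × $58.00) ÷ 60 = $2220.43.

$2220.43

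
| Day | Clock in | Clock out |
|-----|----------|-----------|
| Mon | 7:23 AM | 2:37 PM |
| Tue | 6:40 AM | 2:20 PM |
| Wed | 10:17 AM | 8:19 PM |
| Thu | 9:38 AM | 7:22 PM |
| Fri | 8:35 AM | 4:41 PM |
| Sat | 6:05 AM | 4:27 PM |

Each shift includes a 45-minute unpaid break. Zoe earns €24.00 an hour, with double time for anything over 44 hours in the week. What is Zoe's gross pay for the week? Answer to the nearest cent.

Mon: 7:23 AM–2:37 PM = 7 h 14 min; less 45 min break → 6 h 29 min
Tue: 6:40 AM–2:20 PM = 7 h 40 min; less 45 min break → 6 h 55 min
Wed: 10:17 AM–8:19 PM = 10 h 2 min; less 45 min break → 9 h 17 min
Thu: 9:38 AM–7:22 PM = 9 h 44 min; less 45 min break → 8 h 59 min
Fri: 8:35 AM–4:41 PM = 8 h 6 min; less 45 min break → 7 h 21 min
Sat: 6:05 AM–4:27 PM = 10 h 22 min; less 45 min break → 9 h 37 min
Total worked: 48 h 38 min = 2918 min.
Regular 44 h 0 min = 2640 min at €24.00/h; overtime 4 h 38 min = 278 min at €48.00/h.
Pay = (2640 × €24.00 + 278 × €48.00) ÷ 60 = €1278.40.

€1278.40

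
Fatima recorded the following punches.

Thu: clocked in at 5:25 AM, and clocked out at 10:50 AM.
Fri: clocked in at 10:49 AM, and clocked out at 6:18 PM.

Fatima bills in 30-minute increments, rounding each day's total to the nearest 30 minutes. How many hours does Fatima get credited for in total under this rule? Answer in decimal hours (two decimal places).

13.00 hours

Thu: 5:25 AM–10:50 AM = 5 h 25 min → rounds to 5 h 30 min
Fri: 10:49 AM–6:18 PM = 7 h 29 min → rounds to 7 h 30 min
Total credited: 13 h 0 min.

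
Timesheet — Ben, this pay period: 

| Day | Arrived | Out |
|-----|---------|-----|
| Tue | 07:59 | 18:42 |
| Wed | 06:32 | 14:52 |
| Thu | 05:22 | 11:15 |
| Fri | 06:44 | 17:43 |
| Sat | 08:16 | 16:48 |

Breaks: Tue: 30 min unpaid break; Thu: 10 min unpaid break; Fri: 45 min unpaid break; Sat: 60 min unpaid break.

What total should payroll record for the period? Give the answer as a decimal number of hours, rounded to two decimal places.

Tue: 07:59–18:42 = 10 h 43 min; less 30 min break → 10 h 13 min
Wed: 06:32–14:52 = 8 h 20 min
Thu: 05:22–11:15 = 5 h 53 min; less 10 min break → 5 h 43 min
Fri: 06:44–17:43 = 10 h 59 min; less 45 min break → 10 h 14 min
Sat: 08:16–16:48 = 8 h 32 min; less 60 min break → 7 h 32 min
Total: 10 h 13 min + 8 h 20 min + 5 h 43 min + 10 h 14 min + 7 h 32 min = 42 h 2 min.

42.03 hours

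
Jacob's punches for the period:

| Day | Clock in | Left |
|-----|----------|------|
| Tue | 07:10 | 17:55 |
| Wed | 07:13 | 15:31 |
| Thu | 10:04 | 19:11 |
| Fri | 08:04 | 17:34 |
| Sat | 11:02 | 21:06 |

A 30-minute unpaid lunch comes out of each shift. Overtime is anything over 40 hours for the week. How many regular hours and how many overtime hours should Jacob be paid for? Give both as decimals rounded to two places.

Regular 40.00 hours, overtime 5.23 hours

Tue: 07:10–17:55 = 10 h 45 min; less 30 min break → 10 h 15 min
Wed: 07:13–15:31 = 8 h 18 min; less 30 min break → 7 h 48 min
Thu: 10:04–19:11 = 9 h 7 min; less 30 min break → 8 h 37 min
Fri: 08:04–17:34 = 9 h 30 min; less 30 min break → 9 h 0 min
Sat: 11:02–21:06 = 10 h 4 min; less 30 min break → 9 h 34 min
Total worked: 45 h 14 min = 45.23 h.
Threshold 40 h → overtime 5 h 14 min, regular 40 h 0 min.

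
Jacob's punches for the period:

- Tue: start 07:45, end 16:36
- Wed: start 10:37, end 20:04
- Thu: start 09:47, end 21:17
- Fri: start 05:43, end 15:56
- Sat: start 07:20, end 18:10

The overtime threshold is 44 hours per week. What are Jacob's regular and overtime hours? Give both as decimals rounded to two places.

Regular 44.00 hours, overtime 6.85 hours

Tue: 07:45–16:36 = 8 h 51 min
Wed: 10:37–20:04 = 9 h 27 min
Thu: 09:47–21:17 = 11 h 30 min
Fri: 05:43–15:56 = 10 h 13 min
Sat: 07:20–18:10 = 10 h 50 min
Total worked: 50 h 51 min = 50.85 h.
Threshold 44 h → overtime 6 h 51 min, regular 44 h 0 min.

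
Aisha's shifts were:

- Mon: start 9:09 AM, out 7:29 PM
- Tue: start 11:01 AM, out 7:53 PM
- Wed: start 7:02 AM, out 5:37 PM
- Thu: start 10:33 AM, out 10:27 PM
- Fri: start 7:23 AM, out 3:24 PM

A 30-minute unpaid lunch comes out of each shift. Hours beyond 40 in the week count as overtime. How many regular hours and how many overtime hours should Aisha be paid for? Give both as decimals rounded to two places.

Regular 40.00 hours, overtime 7.20 hours

Mon: 9:09 AM–7:29 PM = 10 h 20 min; less 30 min break → 9 h 50 min
Tue: 11:01 AM–7:53 PM = 8 h 52 min; less 30 min break → 8 h 22 min
Wed: 7:02 AM–5:37 PM = 10 h 35 min; less 30 min break → 10 h 5 min
Thu: 10:33 AM–10:27 PM = 11 h 54 min; less 30 min break → 11 h 24 min
Fri: 7:23 AM–3:24 PM = 8 h 1 min; less 30 min break → 7 h 31 min
Total worked: 47 h 12 min = 47.20 h.
Threshold 40 h → overtime 7 h 12 min, regular 40 h 0 min.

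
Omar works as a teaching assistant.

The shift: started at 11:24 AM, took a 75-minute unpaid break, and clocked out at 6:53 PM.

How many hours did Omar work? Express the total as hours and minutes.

The shift: 11:24 AM–6:53 PM = 7 h 29 min; less 75 min break → 6 h 14 min

6 h 14 min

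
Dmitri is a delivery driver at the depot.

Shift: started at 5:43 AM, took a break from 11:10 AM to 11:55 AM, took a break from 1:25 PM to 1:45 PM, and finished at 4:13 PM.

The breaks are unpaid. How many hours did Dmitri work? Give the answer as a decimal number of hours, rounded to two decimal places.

9.42 hours

Shift: 5:43 AM–4:13 PM = 10 h 30 min; less 65 min break → 9 h 25 min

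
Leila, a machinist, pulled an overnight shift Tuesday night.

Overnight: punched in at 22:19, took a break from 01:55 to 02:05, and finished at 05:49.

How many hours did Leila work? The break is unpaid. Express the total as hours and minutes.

7 h 20 min

Overnight: 22:19 → midnight = 1 h 41 min; midnight → 05:49 = 5 h 49 min; span 7 h 30 min; less 10 min break → 7 h 20 min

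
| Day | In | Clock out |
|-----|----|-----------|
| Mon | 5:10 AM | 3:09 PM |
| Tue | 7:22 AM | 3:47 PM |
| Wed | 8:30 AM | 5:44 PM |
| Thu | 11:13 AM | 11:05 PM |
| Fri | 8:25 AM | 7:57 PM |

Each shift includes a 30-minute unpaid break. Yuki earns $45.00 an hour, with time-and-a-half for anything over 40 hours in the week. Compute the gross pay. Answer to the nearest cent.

$2376.00

Mon: 5:10 AM–3:09 PM = 9 h 59 min; less 30 min break → 9 h 29 min
Tue: 7:22 AM–3:47 PM = 8 h 25 min; less 30 min break → 7 h 55 min
Wed: 8:30 AM–5:44 PM = 9 h 14 min; less 30 min break → 8 h 44 min
Thu: 11:13 AM–11:05 PM = 11 h 52 min; less 30 min break → 11 h 22 min
Fri: 8:25 AM–7:57 PM = 11 h 32 min; less 30 min break → 11 h 2 min
Total worked: 48 h 32 min = 2912 min.
Regular 40 h 0 min = 2400 min at $45.00/h; overtime 8 h 32 min = 512 min at $67.50/h.
Pay = (2400 × $45.00 + 512 × $67.50) ÷ 60 = $2376.00.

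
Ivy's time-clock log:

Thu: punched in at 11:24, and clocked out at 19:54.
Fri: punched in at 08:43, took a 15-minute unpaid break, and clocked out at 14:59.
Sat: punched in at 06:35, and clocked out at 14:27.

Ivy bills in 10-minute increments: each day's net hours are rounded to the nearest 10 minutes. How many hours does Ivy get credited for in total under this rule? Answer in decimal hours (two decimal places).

22.33 hours

Thu: 11:24–19:54 = 8 h 30 min → rounds to 8 h 30 min
Fri: 08:43–14:59 = 6 h 16 min − 15 min = 6 h 1 min → rounds to 6 h 0 min
Sat: 06:35–14:27 = 7 h 52 min → rounds to 7 h 50 min
Total credited: 22 h 20 min.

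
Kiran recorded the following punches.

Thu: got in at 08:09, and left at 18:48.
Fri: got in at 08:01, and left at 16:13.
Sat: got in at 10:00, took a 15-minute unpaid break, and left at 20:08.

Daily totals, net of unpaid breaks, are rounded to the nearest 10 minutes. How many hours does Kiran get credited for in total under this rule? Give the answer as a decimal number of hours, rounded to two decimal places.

28.67 hours

Thu: 08:09–18:48 = 10 h 39 min → rounds to 10 h 40 min
Fri: 08:01–16:13 = 8 h 12 min → rounds to 8 h 10 min
Sat: 10:00–20:08 = 10 h 8 min − 15 min = 9 h 53 min → rounds to 9 h 50 min
Total credited: 28 h 40 min.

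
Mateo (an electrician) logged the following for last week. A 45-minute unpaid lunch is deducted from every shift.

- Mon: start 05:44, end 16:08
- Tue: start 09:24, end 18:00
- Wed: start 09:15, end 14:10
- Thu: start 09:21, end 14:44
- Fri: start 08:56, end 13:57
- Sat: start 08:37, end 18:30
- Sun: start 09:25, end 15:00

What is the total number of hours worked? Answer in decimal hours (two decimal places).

44.53 hours

Mon: 05:44–16:08 = 10 h 24 min; less 45 min break → 9 h 39 min
Tue: 09:24–18:00 = 8 h 36 min; less 45 min break → 7 h 51 min
Wed: 09:15–14:10 = 4 h 55 min; less 45 min break → 4 h 10 min
Thu: 09:21–14:44 = 5 h 23 min; less 45 min break → 4 h 38 min
Fri: 08:56–13:57 = 5 h 1 min; less 45 min break → 4 h 16 min
Sat: 08:37–18:30 = 9 h 53 min; less 45 min break → 9 h 8 min
Sun: 09:25–15:00 = 5 h 35 min; less 45 min break → 4 h 50 min
Total: 9 h 39 min + 7 h 51 min + 4 h 10 min + 4 h 38 min + 4 h 16 min + 9 h 8 min + 4 h 50 min = 44 h 32 min.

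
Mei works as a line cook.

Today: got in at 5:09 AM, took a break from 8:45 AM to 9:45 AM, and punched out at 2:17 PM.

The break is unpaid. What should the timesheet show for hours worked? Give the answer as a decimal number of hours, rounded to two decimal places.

Today: 5:09 AM–2:17 PM = 9 h 8 min; less 60 min break → 8 h 8 min

8.13 hours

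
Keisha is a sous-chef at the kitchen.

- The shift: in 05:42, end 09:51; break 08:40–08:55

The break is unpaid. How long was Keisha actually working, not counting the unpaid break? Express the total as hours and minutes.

3 h 54 min

The shift: 05:42–09:51 = 4 h 9 min; less 15 min break → 3 h 54 min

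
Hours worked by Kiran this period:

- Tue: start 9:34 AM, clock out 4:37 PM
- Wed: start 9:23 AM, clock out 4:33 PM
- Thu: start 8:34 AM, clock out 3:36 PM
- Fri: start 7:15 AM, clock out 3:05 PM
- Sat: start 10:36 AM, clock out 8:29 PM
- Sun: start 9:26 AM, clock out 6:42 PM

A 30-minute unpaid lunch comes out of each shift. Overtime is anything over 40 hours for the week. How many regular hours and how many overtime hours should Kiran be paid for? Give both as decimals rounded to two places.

Tue: 9:34 AM–4:37 PM = 7 h 3 min; less 30 min break → 6 h 33 min
Wed: 9:23 AM–4:33 PM = 7 h 10 min; less 30 min break → 6 h 40 min
Thu: 8:34 AM–3:36 PM = 7 h 2 min; less 30 min break → 6 h 32 min
Fri: 7:15 AM–3:05 PM = 7 h 50 min; less 30 min break → 7 h 20 min
Sat: 10:36 AM–8:29 PM = 9 h 53 min; less 30 min break → 9 h 23 min
Sun: 9:26 AM–6:42 PM = 9 h 16 min; less 30 min break → 8 h 46 min
Total worked: 45 h 14 min = 45.23 h.
Threshold 40 h → overtime 5 h 14 min, regular 40 h 0 min.

Regular 40.00 hours, overtime 5.23 hours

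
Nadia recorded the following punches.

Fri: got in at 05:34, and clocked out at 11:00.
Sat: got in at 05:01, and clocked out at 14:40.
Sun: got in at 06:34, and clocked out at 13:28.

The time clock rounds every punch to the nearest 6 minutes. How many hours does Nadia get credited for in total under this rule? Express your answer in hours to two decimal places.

Fri: in 05:34→05:36, out 11:00→11:00; 5 h 24 min
Sat: in 05:01→05:00, out 14:40→14:42; 9 h 42 min
Sun: in 06:34→06:36, out 13:28→13:30; 6 h 54 min
Total credited: 22 h 0 min.

22.00 hours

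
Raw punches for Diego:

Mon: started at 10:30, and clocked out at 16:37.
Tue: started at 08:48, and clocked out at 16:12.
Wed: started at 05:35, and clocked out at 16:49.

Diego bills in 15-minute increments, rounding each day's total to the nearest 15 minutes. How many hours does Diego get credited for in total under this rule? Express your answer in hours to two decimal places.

24.75 hours

Mon: 10:30–16:37 = 6 h 7 min → rounds to 6 h 0 min
Tue: 08:48–16:12 = 7 h 24 min → rounds to 7 h 30 min
Wed: 05:35–16:49 = 11 h 14 min → rounds to 11 h 15 min
Total credited: 24 h 45 min.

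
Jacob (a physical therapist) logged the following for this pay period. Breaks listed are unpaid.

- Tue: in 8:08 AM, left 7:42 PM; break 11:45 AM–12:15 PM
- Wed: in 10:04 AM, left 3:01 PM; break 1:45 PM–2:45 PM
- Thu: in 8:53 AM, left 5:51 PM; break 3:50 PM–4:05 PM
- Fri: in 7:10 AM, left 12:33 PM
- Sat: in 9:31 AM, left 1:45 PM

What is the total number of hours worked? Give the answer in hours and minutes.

33 h 21 min

Tue: 8:08 AM–7:42 PM = 11 h 34 min; less 30 min break → 11 h 4 min
Wed: 10:04 AM–3:01 PM = 4 h 57 min; less 60 min break → 3 h 57 min
Thu: 8:53 AM–5:51 PM = 8 h 58 min; less 15 min break → 8 h 43 min
Fri: 7:10 AM–12:33 PM = 5 h 23 min
Sat: 9:31 AM–1:45 PM = 4 h 14 min
Total: 11 h 4 min + 3 h 57 min + 8 h 43 min + 5 h 23 min + 4 h 14 min = 33 h 21 min.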